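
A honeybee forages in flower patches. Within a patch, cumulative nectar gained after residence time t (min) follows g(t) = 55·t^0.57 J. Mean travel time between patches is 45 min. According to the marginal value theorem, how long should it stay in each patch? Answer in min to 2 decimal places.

Maximise g(t)/(T+t): set derivative to zero → g'(t)(T+t) = g(t).
g'(t) = 0.57·55·t^-0.43. Setting 0.57·55·t^-0.43 = 55·t^0.57/(45+t) gives 0.57(45+t) = t, so 0.43·t = 0.57×45.
t* = 0.57×45/0.43 = 59.65 min.

59.65 min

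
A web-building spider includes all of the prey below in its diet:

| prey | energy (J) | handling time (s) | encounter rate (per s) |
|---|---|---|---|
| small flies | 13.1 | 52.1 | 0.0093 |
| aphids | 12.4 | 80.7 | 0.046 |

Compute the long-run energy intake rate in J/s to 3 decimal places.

Energy encountered per unit search time: 0.0093×13.1 + 0.046×12.4 = 0.6922 J/s.
Handling time per unit search time: 0.0093×52.1 + 0.046×80.7 = 4.197.
Rate = 0.6922/(1 + 4.197) = 0.1332 J/s.

0.133 J/s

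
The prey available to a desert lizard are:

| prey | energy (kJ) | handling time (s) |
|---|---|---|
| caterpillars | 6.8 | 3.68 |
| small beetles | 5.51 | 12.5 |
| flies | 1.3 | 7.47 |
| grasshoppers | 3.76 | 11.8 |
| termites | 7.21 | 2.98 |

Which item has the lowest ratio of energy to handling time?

Profitability E/h (kJ/s): caterpillars = 6.8/3.68 = 1.85, small beetles = 5.51/12.5 = 0.441, flies = 1.3/7.47 = 0.174, grasshoppers = 3.76/11.8 = 0.319, termites = 7.21/2.98 = 2.42.
Ranked: termites > caterpillars > small beetles > grasshoppers > flies.

flies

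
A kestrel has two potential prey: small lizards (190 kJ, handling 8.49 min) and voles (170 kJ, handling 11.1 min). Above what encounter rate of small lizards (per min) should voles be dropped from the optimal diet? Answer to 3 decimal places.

0.255 per min

The zero-one rule: include voles iff E₂/h₂ > λE₁/(1+λh₁). Equality gives the switch point.
λE₁h₂ = E₂ + λE₂h₁ ⇒ λ = E₂/(E₁h₂ − E₂h₁) = 170/(2109 − 1443) = 0.2554 per min.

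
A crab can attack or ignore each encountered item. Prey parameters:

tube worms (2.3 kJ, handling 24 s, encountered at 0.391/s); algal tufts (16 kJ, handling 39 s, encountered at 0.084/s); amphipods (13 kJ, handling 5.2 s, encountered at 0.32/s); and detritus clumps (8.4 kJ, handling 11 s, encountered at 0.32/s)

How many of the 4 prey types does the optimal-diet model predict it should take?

1

E/h in descending order: amphipods 2.5, detritus clumps 0.764, algal tufts 0.41, tube worms 0.0958 kJ/s. The optimal diet is the largest prefix of this list for which every included type satisfies E_i/h_i > R on the types above it.
Rate on top 1: 1.562. detritus clumps: 0.764 < 1.562 → exclude; stop.
Optimal diet: amphipods — 1 of 4 types.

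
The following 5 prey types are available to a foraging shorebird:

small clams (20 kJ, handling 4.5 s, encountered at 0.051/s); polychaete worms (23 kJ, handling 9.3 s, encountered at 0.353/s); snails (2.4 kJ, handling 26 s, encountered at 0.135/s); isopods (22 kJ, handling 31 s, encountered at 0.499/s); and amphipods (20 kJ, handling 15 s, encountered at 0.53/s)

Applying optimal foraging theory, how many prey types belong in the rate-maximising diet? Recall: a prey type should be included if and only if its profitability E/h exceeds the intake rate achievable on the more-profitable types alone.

Profitabilities (E/h, kJ/s): small clams 4.44, polychaete worms 2.47, amphipods 1.33, isopods 0.71, snails 0.0923. Add prey in this order while the next type's profitability exceeds the intake rate on those already taken.
Rate on top 1: 0.8296. polychaete worms: 2.47 > 0.8296 → include.
Rate on top 2: 2.025. amphipods: 1.33 < 2.025 → exclude; stop.
Optimal diet: small clams, polychaete worms — 2 of 5 types.

2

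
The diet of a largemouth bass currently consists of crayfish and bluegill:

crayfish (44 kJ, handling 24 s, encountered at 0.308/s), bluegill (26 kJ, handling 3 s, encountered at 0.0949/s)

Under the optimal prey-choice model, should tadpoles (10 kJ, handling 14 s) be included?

On crayfish and bluegill alone, R = ΣλE/(1+Σλh) = 16.02/8.677 = 1.846 kJ/s.
Profitability of tadpoles: 10/14 = 0.7143 kJ/s.
0.7143 < 1.846, so adding tadpoles would lower the average — exclude it.

No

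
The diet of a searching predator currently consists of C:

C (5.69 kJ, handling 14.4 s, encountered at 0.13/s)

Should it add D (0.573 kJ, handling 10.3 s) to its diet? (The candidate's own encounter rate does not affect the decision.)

Current rate: (0.13×5.69)/(1 + 0.13×14.4) = 0.2576 kJ/s.
D: E/h = 0.573/10.3 = 0.05563 kJ/s.
Since 0.05563 < R, time spent handling D is better spent searching.

No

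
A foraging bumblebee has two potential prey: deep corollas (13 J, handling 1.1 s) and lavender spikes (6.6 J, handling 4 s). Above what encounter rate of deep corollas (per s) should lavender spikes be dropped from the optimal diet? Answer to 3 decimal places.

0.148 per s

The zero-one rule: include lavender spikes iff E₂/h₂ > λE₁/(1+λh₁). Equality gives the switch point.
λE₁h₂ = E₂ + λE₂h₁ ⇒ λ = E₂/(E₁h₂ − E₂h₁) = 6.6/(52 − 7.26) = 0.1475 per s.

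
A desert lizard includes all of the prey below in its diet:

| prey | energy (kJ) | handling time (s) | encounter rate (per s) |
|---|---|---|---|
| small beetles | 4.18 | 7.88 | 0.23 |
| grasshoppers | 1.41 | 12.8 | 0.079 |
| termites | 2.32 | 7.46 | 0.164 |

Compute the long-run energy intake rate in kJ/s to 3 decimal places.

0.288 kJ/s

Energy encountered per unit search time: 0.23×4.18 + 0.079×1.41 + 0.164×2.32 = 1.453 kJ/s.
Handling time per unit search time: 0.23×7.88 + 0.079×12.8 + 0.164×7.46 = 4.047.
Rate = 1.453/(1 + 4.047) = 0.2879 kJ/s.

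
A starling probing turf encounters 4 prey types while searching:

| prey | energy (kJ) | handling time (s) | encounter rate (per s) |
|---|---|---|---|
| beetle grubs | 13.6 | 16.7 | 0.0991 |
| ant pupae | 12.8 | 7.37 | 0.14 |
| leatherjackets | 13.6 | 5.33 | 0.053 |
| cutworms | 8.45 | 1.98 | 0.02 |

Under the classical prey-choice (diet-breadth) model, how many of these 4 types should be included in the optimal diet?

3

Rank by E/h (kJ/s): cutworms 4.27, leatherjackets 2.55, ant pupae 1.74, beetle grubs 0.814. Include each in turn until the next type's E/h falls below the running intake rate.
Rate on top 1: 0.1626. leatherjackets: 2.55 > 0.1626 → include.
Rate on top 2: 0.673. ant pupae: 1.74 > 0.673 → include.
Rate on top 3: 1.139. beetle grubs: 0.814 < 1.139 → exclude; stop.
Optimal diet: cutworms, leatherjackets, ant pupae — 3 of 4 types.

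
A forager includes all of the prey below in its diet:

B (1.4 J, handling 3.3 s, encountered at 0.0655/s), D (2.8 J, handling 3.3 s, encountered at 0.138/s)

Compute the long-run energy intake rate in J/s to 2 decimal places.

0.29 J/s

Energy encountered per unit search time: 0.0655×1.4 + 0.138×2.8 = 0.4781 J/s.
Handling time per unit search time: 0.0655×3.3 + 0.138×3.3 = 0.6716.
Rate = 0.4781/(1 + 0.6716) = 0.286 J/s.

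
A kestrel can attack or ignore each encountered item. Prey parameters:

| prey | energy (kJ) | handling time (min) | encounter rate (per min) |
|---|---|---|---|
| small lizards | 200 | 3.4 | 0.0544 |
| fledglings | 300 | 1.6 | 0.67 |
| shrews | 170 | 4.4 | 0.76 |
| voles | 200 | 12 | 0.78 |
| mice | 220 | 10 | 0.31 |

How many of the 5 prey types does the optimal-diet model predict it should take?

Profitabilities (E/h, kJ/min): fledglings 188, small lizards 58.8, shrews 38.6, mice 22, voles 16.7. Add prey in this order while the next type's profitability exceeds the intake rate on those already taken.
Rate on top 1: 97.01. small lizards: 58.8 < 97.01 → exclude; stop.
Optimal diet: fledglings — 1 of 5 types.

1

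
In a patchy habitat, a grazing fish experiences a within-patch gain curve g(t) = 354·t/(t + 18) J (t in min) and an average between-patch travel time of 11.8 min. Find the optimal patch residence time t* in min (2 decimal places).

14.57 min

Maximise g(t)/(T+t): set derivative to zero → g'(t)(T+t) = g(t).
g'(t) = 354·18/(t + 18)². Setting 354·18/(t+18)² = 354t/[(t+18)(11.8+t)] gives 18(11.8+t) = t(t+18), so t² = 18×11.8 = 212.4.
t* = √212.4 = 14.57 min.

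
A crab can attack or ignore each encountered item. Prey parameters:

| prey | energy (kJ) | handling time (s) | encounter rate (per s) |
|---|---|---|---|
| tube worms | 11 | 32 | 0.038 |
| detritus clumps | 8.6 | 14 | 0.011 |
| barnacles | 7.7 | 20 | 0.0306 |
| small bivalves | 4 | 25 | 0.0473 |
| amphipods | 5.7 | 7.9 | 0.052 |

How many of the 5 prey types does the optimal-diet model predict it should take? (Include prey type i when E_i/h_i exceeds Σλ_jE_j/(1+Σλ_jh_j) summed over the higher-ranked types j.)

4

E/h in descending order: amphipods 0.722, detritus clumps 0.614, barnacles 0.385, tube worms 0.344, small bivalves 0.16 kJ/s. The optimal diet is the largest prefix of this list for which every included type satisfies E_i/h_i > R on the types above it.
Rate on top 1: 0.2101. detritus clumps: 0.614 > 0.2101 → include.
Rate on top 2: 0.2499. barnacles: 0.385 > 0.2499 → include.
Rate on top 3: 0.2879. tube worms: 0.344 > 0.2879 → include.
Rate on top 4: 0.3079. small bivalves: 0.16 < 0.3079 → exclude; stop.
Optimal diet: amphipods, detritus clumps, barnacles, tube worms — 4 of 5 types.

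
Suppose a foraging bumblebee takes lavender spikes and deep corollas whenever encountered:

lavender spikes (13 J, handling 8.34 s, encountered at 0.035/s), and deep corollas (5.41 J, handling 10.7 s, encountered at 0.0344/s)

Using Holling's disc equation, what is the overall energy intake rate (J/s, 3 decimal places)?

R = (0.035×13 + 0.0344×5.41) / (1 + 0.035×8.34 + 0.0344×10.7) = 0.6411/1.66 = 0.3862 J/s.

0.386 J/s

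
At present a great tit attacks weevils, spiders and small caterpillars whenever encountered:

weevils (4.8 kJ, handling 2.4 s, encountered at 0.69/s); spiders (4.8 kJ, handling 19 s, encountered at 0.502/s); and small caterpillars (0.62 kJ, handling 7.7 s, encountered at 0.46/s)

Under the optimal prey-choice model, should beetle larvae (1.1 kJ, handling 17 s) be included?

Current rate: (0.69×4.8 + 0.502×4.8 + 0.46×0.62)/(1 + 0.69×2.4 + 0.502×19 + 0.46×7.7) = 0.3817 kJ/s.
beetle larvae: E/h = 1.1/17 = 0.06471 kJ/s.
Since 0.06471 < R, time spent handling beetle larvae is better spent searching.

No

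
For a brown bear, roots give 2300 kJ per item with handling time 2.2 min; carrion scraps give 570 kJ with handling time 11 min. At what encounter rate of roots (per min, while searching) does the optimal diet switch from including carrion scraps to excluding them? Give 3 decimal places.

0.024 per min

Drop carrion scraps once their profitability E₂/h₂ falls below the rate achievable on roots alone: E₂/h₂ = λE₁/(1 + λh₁).
Solve for λ: λE₁h₂ = E₂(1 + λh₁) → λ(E₁h₂ − E₂h₁) = E₂ → λ = E₂/(E₁h₂ − E₂h₁).
λ = 570/(2300×11 − 570×2.2) = 570/2.405e+04 = 0.0237 per min.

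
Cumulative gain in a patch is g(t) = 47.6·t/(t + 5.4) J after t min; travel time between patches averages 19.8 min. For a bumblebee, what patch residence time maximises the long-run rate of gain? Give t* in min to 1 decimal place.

By the marginal value theorem, leave when the instantaneous gain rate g'(t) equals the habitat-wide average g(t)/(T + t).
g'(t) = 47.6·5.4/(t + 5.4)². Setting 47.6·5.4/(t+5.4)² = 47.6t/[(t+5.4)(19.8+t)] gives 5.4(19.8+t) = t(t+5.4), so t² = 5.4×19.8 = 106.9.
t* = √106.9 = 10.34 min.

10.3 min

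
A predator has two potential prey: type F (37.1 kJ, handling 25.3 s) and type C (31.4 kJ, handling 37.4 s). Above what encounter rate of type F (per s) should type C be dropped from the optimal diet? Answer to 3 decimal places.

Drop type C once their profitability E₂/h₂ falls below the rate achievable on type F alone: E₂/h₂ = λE₁/(1 + λh₁).
Solve for λ: λE₁h₂ = E₂(1 + λh₁) → λ(E₁h₂ − E₂h₁) = E₂ → λ = E₂/(E₁h₂ − E₂h₁).
λ = 31.4/(37.1×37.4 − 31.4×25.3) = 31.4/593.1 = 0.05294 per s.

0.053 per s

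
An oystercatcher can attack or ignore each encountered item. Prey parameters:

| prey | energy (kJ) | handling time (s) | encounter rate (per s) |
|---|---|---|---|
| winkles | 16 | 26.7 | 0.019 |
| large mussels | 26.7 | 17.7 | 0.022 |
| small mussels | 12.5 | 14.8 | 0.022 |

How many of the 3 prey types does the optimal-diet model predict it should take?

E/h in descending order: large mussels 1.51, small mussels 0.845, winkles 0.599 kJ/s. The optimal diet is the largest prefix of this list for which every included type satisfies E_i/h_i > R on the types above it.
Rate on top 1: 0.4228. small mussels: 0.845 > 0.4228 → include.
Rate on top 2: 0.5029. winkles: 0.599 > 0.5029 → include.
Optimal diet: large mussels, small mussels, winkles — 3 of 3 types.

3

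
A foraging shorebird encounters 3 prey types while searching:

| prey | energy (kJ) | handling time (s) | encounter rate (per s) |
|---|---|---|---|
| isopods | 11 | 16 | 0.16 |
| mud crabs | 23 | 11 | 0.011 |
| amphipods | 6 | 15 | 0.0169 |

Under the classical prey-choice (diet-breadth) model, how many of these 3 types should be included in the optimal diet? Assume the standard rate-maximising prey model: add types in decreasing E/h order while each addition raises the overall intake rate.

2

Rank by E/h (kJ/s): mud crabs 2.09, isopods 0.688, amphipods 0.4. Include each in turn until the next type's E/h falls below the running intake rate.
Rate on top 1: 0.2257. isopods: 0.688 > 0.2257 → include.
Rate on top 2: 0.5469. amphipods: 0.4 < 0.5469 → exclude; stop.
Optimal diet: mud crabs, isopods — 2 of 3 types.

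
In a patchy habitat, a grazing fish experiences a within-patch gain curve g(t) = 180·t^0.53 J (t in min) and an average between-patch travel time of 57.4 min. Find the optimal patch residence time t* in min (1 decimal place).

64.7 min

Optimal t* satisfies g'(t*) = g(t*)/(T + t*).
g'(t) = 0.53·180·t^-0.47. Setting 0.53·180·t^-0.47 = 180·t^0.53/(57.4+t) gives 0.53(57.4+t) = t, so 0.47·t = 0.53×57.4.
t* = 0.53×57.4/0.47 = 64.73 min.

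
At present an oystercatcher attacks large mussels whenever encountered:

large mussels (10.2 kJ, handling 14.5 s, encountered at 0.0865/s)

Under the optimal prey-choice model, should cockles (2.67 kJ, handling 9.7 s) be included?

No

Current rate: (0.0865×10.2)/(1 + 0.0865×14.5) = 0.3914 kJ/s.
cockles: E/h = 2.67/9.7 = 0.2753 kJ/s.
Since 0.2753 < R, time spent handling cockles is better spent searching.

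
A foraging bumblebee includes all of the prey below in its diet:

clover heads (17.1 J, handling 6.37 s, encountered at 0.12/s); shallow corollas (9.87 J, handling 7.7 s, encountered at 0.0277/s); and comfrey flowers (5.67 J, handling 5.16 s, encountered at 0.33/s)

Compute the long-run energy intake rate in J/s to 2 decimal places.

R = (0.12×17.1 + 0.0277×9.87 + 0.33×5.67) / (1 + 0.12×6.37 + 0.0277×7.7 + 0.33×5.16) = 4.196/3.68 = 1.14 J/s.

1.14 J/s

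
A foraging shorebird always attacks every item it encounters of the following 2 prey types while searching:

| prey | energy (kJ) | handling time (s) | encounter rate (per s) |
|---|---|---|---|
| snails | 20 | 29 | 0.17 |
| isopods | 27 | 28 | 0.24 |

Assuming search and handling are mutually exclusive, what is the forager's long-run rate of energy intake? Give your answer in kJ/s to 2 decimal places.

0.78 kJ/s

R = (0.17×20 + 0.24×27) / (1 + 0.17×29 + 0.24×28) = 9.88/12.65 = 0.781 kJ/s.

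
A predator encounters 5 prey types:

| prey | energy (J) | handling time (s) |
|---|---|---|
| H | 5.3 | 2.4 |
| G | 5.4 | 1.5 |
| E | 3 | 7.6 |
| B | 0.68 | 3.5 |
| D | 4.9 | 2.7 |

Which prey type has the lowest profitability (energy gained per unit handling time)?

B

In descending order of E/h:
G: 5.4/1.5 = 3.6 J/s
H: 5.3/2.4 = 2.21 J/s
D: 4.9/2.7 = 1.81 J/s
E: 3/7.6 = 0.395 J/s
B: 0.68/3.5 = 0.194 J/s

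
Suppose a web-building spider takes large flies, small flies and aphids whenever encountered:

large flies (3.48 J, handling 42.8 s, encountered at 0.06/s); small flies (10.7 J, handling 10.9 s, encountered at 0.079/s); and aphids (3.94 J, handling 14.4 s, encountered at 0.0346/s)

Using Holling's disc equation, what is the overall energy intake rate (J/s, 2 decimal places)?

Energy encountered per unit search time: 0.06×3.48 + 0.079×10.7 + 0.0346×3.94 = 1.19 J/s.
Handling time per unit search time: 0.06×42.8 + 0.079×10.9 + 0.0346×14.4 = 3.927.
Rate = 1.19/(1 + 3.927) = 0.2416 J/s.

0.24 J/s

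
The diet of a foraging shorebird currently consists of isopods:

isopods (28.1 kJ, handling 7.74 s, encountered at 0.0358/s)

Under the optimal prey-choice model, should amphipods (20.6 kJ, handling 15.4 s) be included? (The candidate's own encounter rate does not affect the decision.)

Yes

Current rate: (0.0358×28.1)/(1 + 0.0358×7.74) = 0.7877 kJ/s.
Profitability of amphipods: 20.6/15.4 = 1.338 kJ/s.
Since 1.338 > R, including amphipods increases the long-run rate.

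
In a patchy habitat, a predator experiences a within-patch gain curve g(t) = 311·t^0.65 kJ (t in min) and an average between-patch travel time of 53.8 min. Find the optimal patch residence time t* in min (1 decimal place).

By the marginal value theorem, leave when the instantaneous gain rate g'(t) equals the habitat-wide average g(t)/(T + t).
g'(t) = 0.65·311·t^-0.35. Setting 0.65·311·t^-0.35 = 311·t^0.65/(53.8+t) gives 0.65(53.8+t) = t, so 0.35·t = 0.65×53.8.
t* = 0.65×53.8/0.35 = 99.91 min.

99.9 min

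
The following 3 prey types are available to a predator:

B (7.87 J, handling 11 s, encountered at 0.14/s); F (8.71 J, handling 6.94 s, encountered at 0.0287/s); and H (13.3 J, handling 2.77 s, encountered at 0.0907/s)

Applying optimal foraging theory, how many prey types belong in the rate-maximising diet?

Profitabilities (E/h, J/s): H 4.8, F 1.26, B 0.715. Add prey in this order while the next type's profitability exceeds the intake rate on those already taken.
Rate on top 1: 0.9641. F: 1.26 > 0.9641 → include.
Rate on top 2: 1.004. B: 0.715 < 1.004 → exclude; stop.
Optimal diet: H, F — 2 of 3 types.

2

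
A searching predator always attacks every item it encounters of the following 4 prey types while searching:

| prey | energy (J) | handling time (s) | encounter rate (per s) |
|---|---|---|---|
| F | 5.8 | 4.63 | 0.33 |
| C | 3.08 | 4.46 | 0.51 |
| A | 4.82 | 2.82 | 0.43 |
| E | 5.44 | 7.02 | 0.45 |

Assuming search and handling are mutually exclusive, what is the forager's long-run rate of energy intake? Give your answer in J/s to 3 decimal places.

0.873 J/s

Energy encountered per unit search time: 0.33×5.8 + 0.51×3.08 + 0.43×4.82 + 0.45×5.44 = 8.005 J/s.
Handling time per unit search time: 0.33×4.63 + 0.51×4.46 + 0.43×2.82 + 0.45×7.02 = 8.174.
Rate = 8.005/(1 + 8.174) = 0.8726 J/s.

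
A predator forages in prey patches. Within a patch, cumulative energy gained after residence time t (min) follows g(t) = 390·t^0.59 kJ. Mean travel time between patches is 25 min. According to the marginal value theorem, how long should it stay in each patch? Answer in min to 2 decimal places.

35.98 min

Optimal t* satisfies g'(t*) = g(t*)/(T + t*).
g'(t) = 0.59·390·t^-0.41. Setting 0.59·390·t^-0.41 = 390·t^0.59/(25+t) gives 0.59(25+t) = t, so 0.41·t = 0.59×25.
t* = 0.59×25/0.41 = 35.98 min.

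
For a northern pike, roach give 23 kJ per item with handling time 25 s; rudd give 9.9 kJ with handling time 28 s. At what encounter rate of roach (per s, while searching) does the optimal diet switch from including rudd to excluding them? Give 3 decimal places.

Drop rudd once their profitability E₂/h₂ falls below the rate achievable on roach alone: E₂/h₂ = λE₁/(1 + λh₁).
Solve for λ: λE₁h₂ = E₂(1 + λh₁) → λ(E₁h₂ − E₂h₁) = E₂ → λ = E₂/(E₁h₂ − E₂h₁).
λ = 9.9/(23×28 − 9.9×25) = 9.9/396.5 = 0.02497 per s.

0.025 per s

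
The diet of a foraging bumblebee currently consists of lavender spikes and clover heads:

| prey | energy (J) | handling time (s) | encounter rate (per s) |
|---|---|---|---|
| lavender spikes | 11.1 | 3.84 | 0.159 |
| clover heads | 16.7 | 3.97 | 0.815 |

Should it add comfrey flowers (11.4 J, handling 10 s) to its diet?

Current rate: (0.159×11.1 + 0.815×16.7)/(1 + 0.159×3.84 + 0.815×3.97) = 3.173 J/s.
Profitability of comfrey flowers: 11.4/10 = 1.14 J/s.
1.14 < 3.173, so adding comfrey flowers would lower the average — exclude it.

No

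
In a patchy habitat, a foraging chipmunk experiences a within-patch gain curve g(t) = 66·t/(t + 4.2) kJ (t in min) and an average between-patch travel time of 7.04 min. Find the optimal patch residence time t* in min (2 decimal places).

5.44 min

Maximise g(t)/(T+t): set derivative to zero → g'(t)(T+t) = g(t).
g'(t) = 66·4.2/(t + 4.2)². Setting 66·4.2/(t+4.2)² = 66t/[(t+4.2)(7.04+t)] gives 4.2(7.04+t) = t(t+4.2), so t² = 4.2×7.04 = 29.57.
t* = √29.57 = 5.438 min.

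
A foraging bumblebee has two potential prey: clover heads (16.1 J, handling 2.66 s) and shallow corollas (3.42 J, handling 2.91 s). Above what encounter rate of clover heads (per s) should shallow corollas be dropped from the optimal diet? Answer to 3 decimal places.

At the threshold, the rate on clover heads alone equals the profitability of shallow corollas: λ·16.1/(1 + λ·2.66) = 3.42/2.91 = 1.175.
Rearranging, λ(16.1 − 1.175×2.66) = 1.175, so λ = 1.175/12.97 = 0.09059 per s.

0.091 per s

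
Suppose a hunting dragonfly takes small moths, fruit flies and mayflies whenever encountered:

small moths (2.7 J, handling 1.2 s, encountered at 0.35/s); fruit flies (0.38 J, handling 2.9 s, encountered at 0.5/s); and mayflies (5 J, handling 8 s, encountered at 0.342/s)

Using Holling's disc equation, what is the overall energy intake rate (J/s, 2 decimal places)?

R = (0.35×2.7 + 0.5×0.38 + 0.342×5) / (1 + 0.35×1.2 + 0.5×2.9 + 0.342×8) = 2.845/5.606 = 0.5075 J/s.

0.51 J/s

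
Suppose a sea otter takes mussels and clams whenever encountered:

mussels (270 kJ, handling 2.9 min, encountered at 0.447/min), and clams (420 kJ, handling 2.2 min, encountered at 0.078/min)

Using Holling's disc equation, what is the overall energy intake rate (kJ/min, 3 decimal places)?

R = Σλ_iE_i / (1 + Σλ_ih_i)
Numerator: 0.447×270 + 0.078×420 = 153.4
Denominator: 1 + 0.447×2.9 + 0.078×2.2 = 2.468
R = 153.4/2.468 = 62.18 kJ/min

62.178 kJ/min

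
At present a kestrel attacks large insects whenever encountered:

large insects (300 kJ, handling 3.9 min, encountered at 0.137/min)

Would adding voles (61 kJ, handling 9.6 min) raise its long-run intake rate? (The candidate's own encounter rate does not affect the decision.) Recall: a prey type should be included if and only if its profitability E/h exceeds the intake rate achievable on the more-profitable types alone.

No

Intake rate on the current diet: R = (0.137×300) / (1 + 0.137×3.9) = 41.1/1.534 = 26.79 kJ/min.
Profitability of voles: 61/9.6 = 6.354 kJ/min.
6.354 < 26.79, so adding voles would lower the average — exclude it.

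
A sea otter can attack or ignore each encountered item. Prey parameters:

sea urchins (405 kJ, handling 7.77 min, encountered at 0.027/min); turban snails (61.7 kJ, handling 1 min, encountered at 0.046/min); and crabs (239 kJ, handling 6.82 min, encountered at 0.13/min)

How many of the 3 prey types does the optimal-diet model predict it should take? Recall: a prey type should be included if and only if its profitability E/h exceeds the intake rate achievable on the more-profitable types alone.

E/h in descending order: turban snails 61.7, sea urchins 52.1, crabs 35 kJ/min. The optimal diet is the largest prefix of this list for which every included type satisfies E_i/h_i > R on the types above it.
Rate on top 1: 2.713. sea urchins: 52.1 > 2.713 → include.
Rate on top 2: 10.97. crabs: 35 > 10.97 → include.
Optimal diet: turban snails, sea urchins, crabs — 3 of 3 types.

3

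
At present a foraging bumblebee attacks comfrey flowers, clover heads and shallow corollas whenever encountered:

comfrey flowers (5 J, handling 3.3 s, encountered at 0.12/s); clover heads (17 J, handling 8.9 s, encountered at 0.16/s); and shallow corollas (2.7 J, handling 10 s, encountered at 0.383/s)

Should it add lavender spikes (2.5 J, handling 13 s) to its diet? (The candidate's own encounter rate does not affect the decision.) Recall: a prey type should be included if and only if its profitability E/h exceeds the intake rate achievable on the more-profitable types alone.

No

Current rate: (0.12×5 + 0.16×17 + 0.383×2.7)/(1 + 0.12×3.3 + 0.16×8.9 + 0.383×10) = 0.6548 J/s.
Profitability of lavender spikes: 2.5/13 = 0.1923 J/s.
Since 0.1923 < R, time spent handling lavender spikes is better spent searching.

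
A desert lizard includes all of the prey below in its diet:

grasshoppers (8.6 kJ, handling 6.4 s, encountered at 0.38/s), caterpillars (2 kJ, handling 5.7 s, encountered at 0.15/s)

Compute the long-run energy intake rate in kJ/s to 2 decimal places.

Energy encountered per unit search time: 0.38×8.6 + 0.15×2 = 3.568 kJ/s.
Handling time per unit search time: 0.38×6.4 + 0.15×5.7 = 3.287.
Rate = 3.568/(1 + 3.287) = 0.8323 kJ/s.

0.83 kJ/s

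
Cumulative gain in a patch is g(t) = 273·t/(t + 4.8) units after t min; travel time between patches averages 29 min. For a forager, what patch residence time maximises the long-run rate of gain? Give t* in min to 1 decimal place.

11.8 min

Optimal t* satisfies g'(t*) = g(t*)/(T + t*).
g'(t) = 273·4.8/(t + 4.8)². Setting 273·4.8/(t+4.8)² = 273t/[(t+4.8)(29+t)] gives 4.8(29+t) = t(t+4.8), so t² = 4.8×29 = 139.2.
t* = √139.2 = 11.8 min.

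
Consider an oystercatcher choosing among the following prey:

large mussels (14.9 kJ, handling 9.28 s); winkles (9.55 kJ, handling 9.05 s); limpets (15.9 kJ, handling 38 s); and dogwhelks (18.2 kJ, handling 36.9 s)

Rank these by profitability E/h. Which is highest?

large mussels

In descending order of E/h:
large mussels: 14.9/9.28 = 1.61 kJ/s
winkles: 9.55/9.05 = 1.06 kJ/s
dogwhelks: 18.2/36.9 = 0.493 kJ/s
limpets: 15.9/38 = 0.418 kJ/s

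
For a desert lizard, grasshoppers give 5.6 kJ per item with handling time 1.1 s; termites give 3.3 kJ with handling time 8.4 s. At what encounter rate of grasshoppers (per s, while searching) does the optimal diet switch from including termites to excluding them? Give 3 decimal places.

Drop termites once their profitability E₂/h₂ falls below the rate achievable on grasshoppers alone: E₂/h₂ = λE₁/(1 + λh₁).
Solve for λ: λE₁h₂ = E₂(1 + λh₁) → λ(E₁h₂ − E₂h₁) = E₂ → λ = E₂/(E₁h₂ − E₂h₁).
λ = 3.3/(5.6×8.4 − 3.3×1.1) = 3.3/43.41 = 0.07602 per s.

0.076 per s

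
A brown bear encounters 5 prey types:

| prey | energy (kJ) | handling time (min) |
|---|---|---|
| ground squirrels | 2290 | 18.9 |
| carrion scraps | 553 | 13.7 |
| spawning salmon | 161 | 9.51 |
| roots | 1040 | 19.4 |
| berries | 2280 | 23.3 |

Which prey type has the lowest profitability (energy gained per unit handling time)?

spawning salmon

Profitability E/h (kJ/min): ground squirrels = 2290/18.9 = 121, carrion scraps = 553/13.7 = 40.4, spawning salmon = 161/9.51 = 16.9, roots = 1040/19.4 = 53.6, berries = 2280/23.3 = 97.9.
Ranked: ground squirrels > berries > roots > carrion scraps > spawning salmon.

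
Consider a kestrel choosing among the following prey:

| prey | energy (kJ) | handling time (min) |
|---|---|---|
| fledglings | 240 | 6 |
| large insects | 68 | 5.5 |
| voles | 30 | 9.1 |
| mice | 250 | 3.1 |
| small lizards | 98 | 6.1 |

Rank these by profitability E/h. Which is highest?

mice

Profitability E/h (kJ/min): fledglings = 240/6 = 40, large insects = 68/5.5 = 12.4, voles = 30/9.1 = 3.3, mice = 250/3.1 = 80.6, small lizards = 98/6.1 = 16.1.
Ranked: mice > fledglings > small lizards > large insects > voles.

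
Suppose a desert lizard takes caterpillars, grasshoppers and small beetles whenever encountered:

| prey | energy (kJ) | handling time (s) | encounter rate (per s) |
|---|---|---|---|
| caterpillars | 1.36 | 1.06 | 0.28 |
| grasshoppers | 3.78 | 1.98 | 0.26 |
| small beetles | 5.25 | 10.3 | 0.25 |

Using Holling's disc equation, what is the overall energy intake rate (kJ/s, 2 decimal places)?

0.61 kJ/s

R = (0.28×1.36 + 0.26×3.78 + 0.25×5.25) / (1 + 0.28×1.06 + 0.26×1.98 + 0.25×10.3) = 2.676/4.387 = 0.6101 kJ/s.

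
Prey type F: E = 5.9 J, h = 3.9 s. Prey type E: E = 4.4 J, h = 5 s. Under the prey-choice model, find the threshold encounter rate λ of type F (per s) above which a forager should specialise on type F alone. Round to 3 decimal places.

0.357 per s

The zero-one rule: include type E iff E₂/h₂ > λE₁/(1+λh₁). Equality gives the switch point.
λE₁h₂ = E₂ + λE₂h₁ ⇒ λ = E₂/(E₁h₂ − E₂h₁) = 4.4/(29.5 − 17.16) = 0.3566 per s.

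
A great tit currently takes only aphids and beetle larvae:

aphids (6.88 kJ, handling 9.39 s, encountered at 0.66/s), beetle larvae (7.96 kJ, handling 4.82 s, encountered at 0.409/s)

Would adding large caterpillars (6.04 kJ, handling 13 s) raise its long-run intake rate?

Intake rate on the current diet: R = (0.66×6.88 + 0.409×7.96) / (1 + 0.66×9.39 + 0.409×4.82) = 7.796/9.169 = 0.8503 kJ/s.
Profitability of large caterpillars: 6.04/13 = 0.4646 kJ/s.
Since 0.4646 < R, time spent handling large caterpillars is better spent searching.

No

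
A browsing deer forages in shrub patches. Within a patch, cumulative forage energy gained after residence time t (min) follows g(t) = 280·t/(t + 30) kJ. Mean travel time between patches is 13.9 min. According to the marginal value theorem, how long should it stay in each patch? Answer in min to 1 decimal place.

Maximise g(t)/(T+t): set derivative to zero → g'(t)(T+t) = g(t).
g'(t) = 280·30/(t + 30)². Setting 280·30/(t+30)² = 280t/[(t+30)(13.9+t)] gives 30(13.9+t) = t(t+30), so t² = 30×13.9 = 417.
t* = √417 = 20.42 min.

20.4 min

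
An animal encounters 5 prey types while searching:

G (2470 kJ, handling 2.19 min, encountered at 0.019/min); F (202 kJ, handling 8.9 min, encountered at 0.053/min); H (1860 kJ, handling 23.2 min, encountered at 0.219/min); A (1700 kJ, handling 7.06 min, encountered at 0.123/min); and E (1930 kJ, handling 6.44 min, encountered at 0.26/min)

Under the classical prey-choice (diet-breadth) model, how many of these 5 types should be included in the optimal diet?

3

E/h in descending order: G 1.13e+03, E 300, A 241, H 80.2, F 22.7 kJ/min. The optimal diet is the largest prefix of this list for which every included type satisfies E_i/h_i > R on the types above it.
Rate on top 1: 45.06. E: 300 > 45.06 → include.
Rate on top 2: 202. A: 241 > 202 → include.
Rate on top 3: 211.4. H: 80.2 < 211.4 → exclude; stop.
Optimal diet: G, E, A — 3 of 5 types.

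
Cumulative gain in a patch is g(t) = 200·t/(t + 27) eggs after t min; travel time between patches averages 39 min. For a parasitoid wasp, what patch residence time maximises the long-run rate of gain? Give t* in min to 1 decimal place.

32.4 min

Maximise g(t)/(T+t): set derivative to zero → g'(t)(T+t) = g(t).
g'(t) = 200·27/(t + 27)². Setting 200·27/(t+27)² = 200t/[(t+27)(39+t)] gives 27(39+t) = t(t+27), so t² = 27×39 = 1053.
t* = √1053 = 32.45 min.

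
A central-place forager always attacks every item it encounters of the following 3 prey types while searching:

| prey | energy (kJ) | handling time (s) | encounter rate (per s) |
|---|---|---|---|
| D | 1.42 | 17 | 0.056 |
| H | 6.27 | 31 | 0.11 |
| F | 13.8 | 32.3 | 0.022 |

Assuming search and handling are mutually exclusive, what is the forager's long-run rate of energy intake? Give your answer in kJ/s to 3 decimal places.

0.177 kJ/s

Energy encountered per unit search time: 0.056×1.42 + 0.11×6.27 + 0.022×13.8 = 1.073 kJ/s.
Handling time per unit search time: 0.056×17 + 0.11×31 + 0.022×32.3 = 5.073.
Rate = 1.073/(1 + 5.073) = 0.1767 kJ/s.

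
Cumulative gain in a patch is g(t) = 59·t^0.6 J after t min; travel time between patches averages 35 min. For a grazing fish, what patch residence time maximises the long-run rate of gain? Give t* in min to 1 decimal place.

Optimal t* satisfies g'(t*) = g(t*)/(T + t*).
g'(t) = 0.6·59·t^-0.4. Setting 0.6·59·t^-0.4 = 59·t^0.6/(35+t) gives 0.6(35+t) = t, so 0.40·t = 0.6×35.
t* = 0.6×35/0.40 = 52.5 min.

52.5 min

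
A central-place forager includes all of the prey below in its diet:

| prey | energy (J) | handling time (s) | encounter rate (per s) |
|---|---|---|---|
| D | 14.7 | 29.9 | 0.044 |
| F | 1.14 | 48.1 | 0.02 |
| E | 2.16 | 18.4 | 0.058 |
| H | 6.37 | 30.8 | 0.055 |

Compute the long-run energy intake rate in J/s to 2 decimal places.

0.19 J/s

R = Σλ_iE_i / (1 + Σλ_ih_i)
Numerator: 0.044×14.7 + 0.02×1.14 + 0.058×2.16 + 0.055×6.37 = 1.145
Denominator: 1 + 0.044×29.9 + 0.02×48.1 + 0.058×18.4 + 0.055×30.8 = 6.039
R = 1.145/6.039 = 0.1896 J/s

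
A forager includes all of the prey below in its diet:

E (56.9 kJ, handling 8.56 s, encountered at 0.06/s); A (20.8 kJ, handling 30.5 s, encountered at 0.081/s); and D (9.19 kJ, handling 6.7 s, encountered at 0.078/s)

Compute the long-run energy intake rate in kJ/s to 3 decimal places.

1.290 kJ/s

R = (0.06×56.9 + 0.081×20.8 + 0.078×9.19) / (1 + 0.06×8.56 + 0.081×30.5 + 0.078×6.7) = 5.816/4.507 = 1.29 kJ/s.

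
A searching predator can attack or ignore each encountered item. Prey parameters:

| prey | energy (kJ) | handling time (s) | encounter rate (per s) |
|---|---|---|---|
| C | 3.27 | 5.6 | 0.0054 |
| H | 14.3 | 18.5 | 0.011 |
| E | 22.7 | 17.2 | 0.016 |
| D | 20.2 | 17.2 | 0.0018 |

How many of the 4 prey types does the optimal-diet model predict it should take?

Profitabilities (E/h, kJ/s): E 1.32, D 1.17, H 0.773, C 0.584. Add prey in this order while the next type's profitability exceeds the intake rate on those already taken.
Rate on top 1: 0.2848. D: 1.17 > 0.2848 → include.
Rate on top 2: 0.3059. H: 0.773 > 0.3059 → include.
Rate on top 3: 0.3689. C: 0.584 > 0.3689 → include.
Optimal diet: E, D, H, C — 4 of 4 types.

4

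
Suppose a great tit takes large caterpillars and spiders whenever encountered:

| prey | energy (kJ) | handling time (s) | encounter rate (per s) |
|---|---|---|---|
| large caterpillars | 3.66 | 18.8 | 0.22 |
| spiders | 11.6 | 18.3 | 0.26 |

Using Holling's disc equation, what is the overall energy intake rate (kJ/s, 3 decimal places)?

0.386 kJ/s

R = Σλ_iE_i / (1 + Σλ_ih_i)
Numerator: 0.22×3.66 + 0.26×11.6 = 3.821
Denominator: 1 + 0.22×18.8 + 0.26×18.3 = 9.894
R = 3.821/9.894 = 0.3862 kJ/s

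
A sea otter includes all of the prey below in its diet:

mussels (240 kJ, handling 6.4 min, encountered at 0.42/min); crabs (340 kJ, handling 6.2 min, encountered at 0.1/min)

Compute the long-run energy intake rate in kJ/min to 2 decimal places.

31.29 kJ/min

R = (0.42×240 + 0.1×340) / (1 + 0.42×6.4 + 0.1×6.2) = 134.8/4.308 = 31.29 kJ/min.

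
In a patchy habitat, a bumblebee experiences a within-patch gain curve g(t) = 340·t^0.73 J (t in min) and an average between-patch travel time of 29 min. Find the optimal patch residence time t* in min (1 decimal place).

Optimal t* satisfies g'(t*) = g(t*)/(T + t*).
g'(t) = 0.73·340·t^-0.27. Setting 0.73·340·t^-0.27 = 340·t^0.73/(29+t) gives 0.73(29+t) = t, so 0.27·t = 0.73×29.
t* = 0.73×29/0.27 = 78.41 min.

78.4 min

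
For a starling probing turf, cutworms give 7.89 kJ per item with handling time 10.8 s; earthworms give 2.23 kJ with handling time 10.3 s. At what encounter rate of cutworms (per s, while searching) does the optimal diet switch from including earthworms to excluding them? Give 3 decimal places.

At the threshold, the rate on cutworms alone equals the profitability of earthworms: λ·7.89/(1 + λ·10.8) = 2.23/10.3 = 0.2165.
Rearranging, λ(7.89 − 0.2165×10.8) = 0.2165, so λ = 0.2165/5.552 = 0.039 per s.

0.039 per s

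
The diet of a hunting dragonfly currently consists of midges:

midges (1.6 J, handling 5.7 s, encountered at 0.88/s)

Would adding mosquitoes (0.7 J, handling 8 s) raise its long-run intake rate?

On midges alone, R = ΣλE/(1+Σλh) = 1.408/6.016 = 0.234 J/s.
mosquitoes: E/h = 0.7/8 = 0.0875 J/s.
Since 0.0875 < R, time spent handling mosquitoes is better spent searching.

No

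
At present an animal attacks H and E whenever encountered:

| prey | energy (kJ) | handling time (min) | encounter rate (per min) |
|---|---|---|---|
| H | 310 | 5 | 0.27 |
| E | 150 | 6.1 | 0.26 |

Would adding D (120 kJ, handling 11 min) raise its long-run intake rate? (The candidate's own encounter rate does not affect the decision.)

No

On H and E alone, R = ΣλE/(1+Σλh) = 122.7/3.936 = 31.17 kJ/min.
D: E/h = 120/11 = 10.91 kJ/min.
Since 10.91 < R, time spent handling D is better spent searching.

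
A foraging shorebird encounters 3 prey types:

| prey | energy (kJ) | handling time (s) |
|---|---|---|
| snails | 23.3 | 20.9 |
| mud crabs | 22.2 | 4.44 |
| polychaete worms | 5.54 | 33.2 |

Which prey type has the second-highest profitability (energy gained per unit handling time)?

In descending order of E/h:
mud crabs: 22.2/4.44 = 5 kJ/s
snails: 23.3/20.9 = 1.11 kJ/s
polychaete worms: 5.54/33.2 = 0.167 kJ/s

snails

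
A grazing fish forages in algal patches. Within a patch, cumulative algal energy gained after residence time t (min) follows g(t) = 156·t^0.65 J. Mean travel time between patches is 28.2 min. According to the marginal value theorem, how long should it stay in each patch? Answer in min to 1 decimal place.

52.4 min

Optimal t* satisfies g'(t*) = g(t*)/(T + t*).
g'(t) = 0.65·156·t^-0.35. Setting 0.65·156·t^-0.35 = 156·t^0.65/(28.2+t) gives 0.65(28.2+t) = t, so 0.35·t = 0.65×28.2.
t* = 0.65×28.2/0.35 = 52.37 min.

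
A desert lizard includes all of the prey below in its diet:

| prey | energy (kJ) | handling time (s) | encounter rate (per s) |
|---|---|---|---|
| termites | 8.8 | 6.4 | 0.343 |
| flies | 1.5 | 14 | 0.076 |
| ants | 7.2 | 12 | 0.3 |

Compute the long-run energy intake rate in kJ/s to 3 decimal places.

0.673 kJ/s

Energy encountered per unit search time: 0.343×8.8 + 0.076×1.5 + 0.3×7.2 = 5.292 kJ/s.
Handling time per unit search time: 0.343×6.4 + 0.076×14 + 0.3×12 = 6.859.
Rate = 5.292/(1 + 6.859) = 0.6734 kJ/s.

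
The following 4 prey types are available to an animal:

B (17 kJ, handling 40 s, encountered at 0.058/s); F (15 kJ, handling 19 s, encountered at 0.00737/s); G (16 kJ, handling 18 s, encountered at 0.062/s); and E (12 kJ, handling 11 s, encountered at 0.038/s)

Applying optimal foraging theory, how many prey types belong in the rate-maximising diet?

3

Rank by E/h (kJ/s): E 1.09, G 0.889, F 0.789, B 0.425. Include each in turn until the next type's E/h falls below the running intake rate.
Rate on top 1: 0.3216. G: 0.889 > 0.3216 → include.
Rate on top 2: 0.5714. F: 0.789 > 0.5714 → include.
Rate on top 3: 0.5828. B: 0.425 < 0.5828 → exclude; stop.
Optimal diet: E, G, F — 3 of 4 types.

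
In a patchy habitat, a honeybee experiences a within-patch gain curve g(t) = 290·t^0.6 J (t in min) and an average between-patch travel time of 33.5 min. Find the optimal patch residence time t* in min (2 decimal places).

Optimal t* satisfies g'(t*) = g(t*)/(T + t*).
g'(t) = 0.6·290·t^-0.4. Setting 0.6·290·t^-0.4 = 290·t^0.6/(33.5+t) gives 0.6(33.5+t) = t, so 0.40·t = 0.6×33.5.
t* = 0.6×33.5/0.40 = 50.25 min.

50.25 min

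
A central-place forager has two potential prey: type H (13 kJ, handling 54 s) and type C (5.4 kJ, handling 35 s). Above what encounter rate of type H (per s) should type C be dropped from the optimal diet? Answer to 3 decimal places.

Drop type C once their profitability E₂/h₂ falls below the rate achievable on type H alone: E₂/h₂ = λE₁/(1 + λh₁).
Solve for λ: λE₁h₂ = E₂(1 + λh₁) → λ(E₁h₂ − E₂h₁) = E₂ → λ = E₂/(E₁h₂ − E₂h₁).
λ = 5.4/(13×35 − 5.4×54) = 5.4/163.4 = 0.03305 per s.

0.033 per s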